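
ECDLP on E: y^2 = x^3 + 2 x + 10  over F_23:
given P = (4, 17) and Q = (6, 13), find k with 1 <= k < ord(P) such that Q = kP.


Enumerate multiples of P until we hit Q = (6, 13):
  1P = (4, 17)
  2P = (10, 8)
  3P = (17, 14)
  4P = (6, 10)
  5P = (8, 20)
  6P = (13, 5)
  7P = (18, 17)
  8P = (1, 6)
  9P = (11, 11)
  10P = (20, 0)
  11P = (11, 12)
  12P = (1, 17)
  13P = (18, 6)
  14P = (13, 18)
  15P = (8, 3)
  16P = (6, 13)
Match found at i = 16.

k = 16


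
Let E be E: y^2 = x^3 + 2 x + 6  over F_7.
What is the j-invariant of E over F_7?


Delta = -16(4 a^3 + 27 b^2) mod 7 = 1
-1728 * (4 a)^3 = -1728 * (4*2)^3 mod 7 = 1
j = 1 * 1^(-1) mod 7 = 1

j = 1 (mod 7)


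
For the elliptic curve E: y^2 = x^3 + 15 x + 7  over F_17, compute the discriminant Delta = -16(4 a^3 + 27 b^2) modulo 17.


4 a^3 + 27 b^2 = 4*15^3 + 27*7^2 = 13500 + 1323 = 14823
Delta = -16 * (14823) = -237168
Delta mod 17 = 16

Delta = 16 (mod 17)


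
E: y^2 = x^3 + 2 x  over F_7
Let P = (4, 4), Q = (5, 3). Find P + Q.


P != Q, so use the chord formula.
s = (y2 - y1) / (x2 - x1) = (6) / (1) mod 7 = 6
x3 = s^2 - x1 - x2 mod 7 = 6^2 - 4 - 5 = 6
y3 = s (x1 - x3) - y1 mod 7 = 6 * (4 - 6) - 4 = 5

P + Q = (6, 5)


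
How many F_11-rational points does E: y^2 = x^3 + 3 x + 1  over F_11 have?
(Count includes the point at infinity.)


For each x in F_11, count y with y^2 = x^3 + 3 x + 1 mod 11:
  x = 0: RHS = 1, y in [1, 10]  -> 2 point(s)
  x = 1: RHS = 5, y in [4, 7]  -> 2 point(s)
  x = 2: RHS = 4, y in [2, 9]  -> 2 point(s)
  x = 3: RHS = 4, y in [2, 9]  -> 2 point(s)
  x = 4: RHS = 0, y in [0]  -> 1 point(s)
  x = 5: RHS = 9, y in [3, 8]  -> 2 point(s)
  x = 6: RHS = 4, y in [2, 9]  -> 2 point(s)
  x = 8: RHS = 9, y in [3, 8]  -> 2 point(s)
  x = 9: RHS = 9, y in [3, 8]  -> 2 point(s)
Affine points: 17. Add the point at infinity: total = 18.

#E(F_11) = 18


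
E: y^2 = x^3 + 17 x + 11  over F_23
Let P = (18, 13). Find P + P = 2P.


Doubling: s = (3 x1^2 + a) / (2 y1)
s = (3*18^2 + 17) / (2*13) mod 23 = 0
x3 = s^2 - 2 x1 mod 23 = 0^2 - 2*18 = 10
y3 = s (x1 - x3) - y1 mod 23 = 0 * (18 - 10) - 13 = 10

2P = (10, 10)


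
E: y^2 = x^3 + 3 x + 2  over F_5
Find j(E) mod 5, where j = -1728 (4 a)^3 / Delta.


Delta = -16(4 a^3 + 27 b^2) mod 5 = 4
-1728 * (4 a)^3 = -1728 * (4*3)^3 mod 5 = 1
j = 1 * 4^(-1) mod 5 = 4

j = 4 (mod 5)


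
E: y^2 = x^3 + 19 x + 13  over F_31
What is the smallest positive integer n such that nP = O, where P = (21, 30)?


Compute successive multiples of P until we hit O:
  1P = (21, 30)
  2P = (17, 14)
  3P = (9, 18)
  4P = (2, 20)
  5P = (13, 15)
  6P = (1, 23)
  7P = (3, 29)
  8P = (27, 11)
  ... (continuing to 36P)
  36P = O

ord(P) = 36


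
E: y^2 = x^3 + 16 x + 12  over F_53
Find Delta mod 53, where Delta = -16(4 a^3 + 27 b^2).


4 a^3 + 27 b^2 = 4*16^3 + 27*12^2 = 16384 + 3888 = 20272
Delta = -16 * (20272) = -324352
Delta mod 53 = 8

Delta = 8 (mod 53)


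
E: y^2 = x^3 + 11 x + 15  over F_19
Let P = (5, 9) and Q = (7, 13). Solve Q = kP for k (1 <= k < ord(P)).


Enumerate multiples of P until we hit Q = (7, 13):
  1P = (5, 9)
  2P = (14, 5)
  3P = (7, 13)
Match found at i = 3.

k = 3


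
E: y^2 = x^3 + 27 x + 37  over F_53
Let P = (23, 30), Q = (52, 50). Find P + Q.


P != Q, so use the chord formula.
s = (y2 - y1) / (x2 - x1) = (20) / (29) mod 53 = 8
x3 = s^2 - x1 - x2 mod 53 = 8^2 - 23 - 52 = 42
y3 = s (x1 - x3) - y1 mod 53 = 8 * (23 - 42) - 30 = 30

P + Q = (42, 30)


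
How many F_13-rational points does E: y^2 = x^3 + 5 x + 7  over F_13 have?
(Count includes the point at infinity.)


For each x in F_13, count y with y^2 = x^3 + 5 x + 7 mod 13:
  x = 1: RHS = 0, y in [0]  -> 1 point(s)
  x = 2: RHS = 12, y in [5, 8]  -> 2 point(s)
  x = 3: RHS = 10, y in [6, 7]  -> 2 point(s)
  x = 4: RHS = 0, y in [0]  -> 1 point(s)
  x = 5: RHS = 1, y in [1, 12]  -> 2 point(s)
  x = 8: RHS = 0, y in [0]  -> 1 point(s)
  x = 9: RHS = 1, y in [1, 12]  -> 2 point(s)
  x = 10: RHS = 4, y in [2, 11]  -> 2 point(s)
  x = 12: RHS = 1, y in [1, 12]  -> 2 point(s)
Affine points: 15. Add the point at infinity: total = 16.

#E(F_13) = 16


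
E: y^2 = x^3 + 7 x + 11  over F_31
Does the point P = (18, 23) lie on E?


Check whether y^2 = x^3 + 7 x + 11 (mod 31) for (x, y) = (18, 23).
LHS: y^2 = 23^2 mod 31 = 2
RHS: x^3 + 7 x + 11 = 18^3 + 7*18 + 11 mod 31 = 17
LHS != RHS

No, not on the curve


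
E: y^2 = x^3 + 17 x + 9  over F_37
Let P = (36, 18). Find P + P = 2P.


Doubling: s = (3 x1^2 + a) / (2 y1)
s = (3*36^2 + 17) / (2*18) mod 37 = 17
x3 = s^2 - 2 x1 mod 37 = 17^2 - 2*36 = 32
y3 = s (x1 - x3) - y1 mod 37 = 17 * (36 - 32) - 18 = 13

2P = (32, 13)


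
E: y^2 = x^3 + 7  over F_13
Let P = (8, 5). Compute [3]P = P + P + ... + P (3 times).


k = 3 = 11_2 (binary, LSB first: 11)
Double-and-add from P = (8, 5):
  bit 0 = 1: acc = O + (8, 5) = (8, 5)
  bit 1 = 1: acc = (8, 5) + (11, 5) = (7, 8)

3P = (7, 8)


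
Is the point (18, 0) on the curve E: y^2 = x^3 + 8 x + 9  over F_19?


Check whether y^2 = x^3 + 8 x + 9 (mod 19) for (x, y) = (18, 0).
LHS: y^2 = 0^2 mod 19 = 0
RHS: x^3 + 8 x + 9 = 18^3 + 8*18 + 9 mod 19 = 0
LHS = RHS

Yes, on the curve


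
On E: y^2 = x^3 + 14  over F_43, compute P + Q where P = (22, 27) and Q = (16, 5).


P != Q, so use the chord formula.
s = (y2 - y1) / (x2 - x1) = (21) / (37) mod 43 = 18
x3 = s^2 - x1 - x2 mod 43 = 18^2 - 22 - 16 = 28
y3 = s (x1 - x3) - y1 mod 43 = 18 * (22 - 28) - 27 = 37

P + Q = (28, 37)


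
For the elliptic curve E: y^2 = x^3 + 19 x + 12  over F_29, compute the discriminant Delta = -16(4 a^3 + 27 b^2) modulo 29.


4 a^3 + 27 b^2 = 4*19^3 + 27*12^2 = 27436 + 3888 = 31324
Delta = -16 * (31324) = -501184
Delta mod 29 = 23

Delta = 23 (mod 29)


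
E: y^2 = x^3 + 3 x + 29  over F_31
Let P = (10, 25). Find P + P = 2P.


Doubling: s = (3 x1^2 + a) / (2 y1)
s = (3*10^2 + 3) / (2*25) mod 31 = 29
x3 = s^2 - 2 x1 mod 31 = 29^2 - 2*10 = 15
y3 = s (x1 - x3) - y1 mod 31 = 29 * (10 - 15) - 25 = 16

2P = (15, 16)


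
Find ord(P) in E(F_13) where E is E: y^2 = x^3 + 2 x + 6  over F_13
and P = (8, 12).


Compute successive multiples of P until we hit O:
  1P = (8, 12)
  2P = (7, 8)
  3P = (1, 3)
  4P = (3, 0)
  5P = (1, 10)
  6P = (7, 5)
  7P = (8, 1)
  8P = O

ord(P) = 8


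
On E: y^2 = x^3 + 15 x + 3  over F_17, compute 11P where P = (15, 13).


k = 11 = 1011_2 (binary, LSB first: 1101)
Double-and-add from P = (15, 13):
  bit 0 = 1: acc = O + (15, 13) = (15, 13)
  bit 1 = 1: acc = (15, 13) + (13, 10) = (4, 12)
  bit 2 = 0: acc unchanged = (4, 12)
  bit 3 = 1: acc = (4, 12) + (1, 11) = (14, 13)

11P = (14, 13)


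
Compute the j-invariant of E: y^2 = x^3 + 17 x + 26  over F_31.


Delta = -16(4 a^3 + 27 b^2) mod 31 = 20
-1728 * (4 a)^3 = -1728 * (4*17)^3 mod 31 = 23
j = 23 * 20^(-1) mod 31 = 12

j = 12 (mod 31)


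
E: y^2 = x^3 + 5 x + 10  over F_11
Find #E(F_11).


For each x in F_11, count y with y^2 = x^3 + 5 x + 10 mod 11:
  x = 1: RHS = 5, y in [4, 7]  -> 2 point(s)
  x = 6: RHS = 3, y in [5, 6]  -> 2 point(s)
  x = 7: RHS = 3, y in [5, 6]  -> 2 point(s)
  x = 8: RHS = 1, y in [1, 10]  -> 2 point(s)
  x = 9: RHS = 3, y in [5, 6]  -> 2 point(s)
  x = 10: RHS = 4, y in [2, 9]  -> 2 point(s)
Affine points: 12. Add the point at infinity: total = 13.

#E(F_11) = 13


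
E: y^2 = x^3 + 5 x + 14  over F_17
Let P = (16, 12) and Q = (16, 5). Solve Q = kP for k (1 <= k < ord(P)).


Enumerate multiples of P until we hit Q = (16, 5):
  1P = (16, 12)
  2P = (4, 9)
  3P = (13, 10)
  4P = (13, 7)
  5P = (4, 8)
  6P = (16, 5)
Match found at i = 6.

k = 6


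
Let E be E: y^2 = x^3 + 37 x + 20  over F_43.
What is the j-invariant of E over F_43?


Delta = -16(4 a^3 + 27 b^2) mod 43 = 38
-1728 * (4 a)^3 = -1728 * (4*37)^3 mod 43 = 39
j = 39 * 38^(-1) mod 43 = 18

j = 18 (mod 43)


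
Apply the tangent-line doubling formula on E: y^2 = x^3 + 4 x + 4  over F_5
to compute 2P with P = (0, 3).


Doubling: s = (3 x1^2 + a) / (2 y1)
s = (3*0^2 + 4) / (2*3) mod 5 = 4
x3 = s^2 - 2 x1 mod 5 = 4^2 - 2*0 = 1
y3 = s (x1 - x3) - y1 mod 5 = 4 * (0 - 1) - 3 = 3

2P = (1, 3)


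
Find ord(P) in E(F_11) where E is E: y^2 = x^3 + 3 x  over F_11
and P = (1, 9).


Compute successive multiples of P until we hit O:
  1P = (1, 9)
  2P = (3, 5)
  3P = (0, 0)
  4P = (3, 6)
  5P = (1, 2)
  6P = O

ord(P) = 6


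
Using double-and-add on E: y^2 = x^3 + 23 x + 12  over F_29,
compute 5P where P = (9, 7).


k = 5 = 101_2 (binary, LSB first: 101)
Double-and-add from P = (9, 7):
  bit 0 = 1: acc = O + (9, 7) = (9, 7)
  bit 1 = 0: acc unchanged = (9, 7)
  bit 2 = 1: acc = (9, 7) + (23, 21) = (27, 4)

5P = (27, 4)


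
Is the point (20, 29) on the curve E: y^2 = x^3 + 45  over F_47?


Check whether y^2 = x^3 + 0 x + 45 (mod 47) for (x, y) = (20, 29).
LHS: y^2 = 29^2 mod 47 = 42
RHS: x^3 + 0 x + 45 = 20^3 + 0*20 + 45 mod 47 = 8
LHS != RHS

No, not on the curve


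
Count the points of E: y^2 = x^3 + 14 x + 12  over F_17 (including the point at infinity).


For each x in F_17, count y with y^2 = x^3 + 14 x + 12 mod 17:
  x = 3: RHS = 13, y in [8, 9]  -> 2 point(s)
  x = 4: RHS = 13, y in [8, 9]  -> 2 point(s)
  x = 9: RHS = 0, y in [0]  -> 1 point(s)
  x = 10: RHS = 13, y in [8, 9]  -> 2 point(s)
  x = 11: RHS = 1, y in [1, 16]  -> 2 point(s)
  x = 12: RHS = 4, y in [2, 15]  -> 2 point(s)
Affine points: 11. Add the point at infinity: total = 12.

#E(F_17) = 12


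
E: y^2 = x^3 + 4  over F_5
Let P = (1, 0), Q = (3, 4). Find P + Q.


P != Q, so use the chord formula.
s = (y2 - y1) / (x2 - x1) = (4) / (2) mod 5 = 2
x3 = s^2 - x1 - x2 mod 5 = 2^2 - 1 - 3 = 0
y3 = s (x1 - x3) - y1 mod 5 = 2 * (1 - 0) - 0 = 2

P + Q = (0, 2)


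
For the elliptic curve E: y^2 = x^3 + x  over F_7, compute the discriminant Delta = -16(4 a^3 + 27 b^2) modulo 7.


4 a^3 + 27 b^2 = 4*1^3 + 27*0^2 = 4 + 0 = 4
Delta = -16 * (4) = -64
Delta mod 7 = 6

Delta = 6 (mod 7)


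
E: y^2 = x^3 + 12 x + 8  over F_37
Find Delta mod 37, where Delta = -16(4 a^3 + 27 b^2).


4 a^3 + 27 b^2 = 4*12^3 + 27*8^2 = 6912 + 1728 = 8640
Delta = -16 * (8640) = -138240
Delta mod 37 = 29

Delta = 29 (mod 37)


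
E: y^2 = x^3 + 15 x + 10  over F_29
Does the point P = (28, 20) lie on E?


Check whether y^2 = x^3 + 15 x + 10 (mod 29) for (x, y) = (28, 20).
LHS: y^2 = 20^2 mod 29 = 23
RHS: x^3 + 15 x + 10 = 28^3 + 15*28 + 10 mod 29 = 23
LHS = RHS

Yes, on the curve


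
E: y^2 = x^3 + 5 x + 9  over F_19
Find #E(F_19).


For each x in F_19, count y with y^2 = x^3 + 5 x + 9 mod 19:
  x = 0: RHS = 9, y in [3, 16]  -> 2 point(s)
  x = 4: RHS = 17, y in [6, 13]  -> 2 point(s)
  x = 5: RHS = 7, y in [8, 11]  -> 2 point(s)
  x = 7: RHS = 7, y in [8, 11]  -> 2 point(s)
  x = 9: RHS = 4, y in [2, 17]  -> 2 point(s)
  x = 12: RHS = 11, y in [7, 12]  -> 2 point(s)
  x = 14: RHS = 11, y in [7, 12]  -> 2 point(s)
  x = 15: RHS = 1, y in [1, 18]  -> 2 point(s)
  x = 16: RHS = 5, y in [9, 10]  -> 2 point(s)
Affine points: 18. Add the point at infinity: total = 19.

#E(F_19) = 19


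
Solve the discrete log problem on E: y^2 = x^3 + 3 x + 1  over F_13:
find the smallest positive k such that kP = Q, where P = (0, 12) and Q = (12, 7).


Enumerate multiples of P until we hit Q = (12, 7):
  1P = (0, 12)
  2P = (12, 6)
  3P = (11, 0)
  4P = (12, 7)
Match found at i = 4.

k = 4


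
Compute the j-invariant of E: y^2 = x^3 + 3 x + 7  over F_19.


Delta = -16(4 a^3 + 27 b^2) mod 19 = 18
-1728 * (4 a)^3 = -1728 * (4*3)^3 mod 19 = 18
j = 18 * 18^(-1) mod 19 = 1

j = 1 (mod 19)


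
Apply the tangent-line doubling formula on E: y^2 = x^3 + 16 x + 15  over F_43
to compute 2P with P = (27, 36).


Doubling: s = (3 x1^2 + a) / (2 y1)
s = (3*27^2 + 16) / (2*36) mod 43 = 30
x3 = s^2 - 2 x1 mod 43 = 30^2 - 2*27 = 29
y3 = s (x1 - x3) - y1 mod 43 = 30 * (27 - 29) - 36 = 33

2P = (29, 33)


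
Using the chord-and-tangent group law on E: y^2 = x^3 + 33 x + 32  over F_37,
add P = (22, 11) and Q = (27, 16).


P != Q, so use the chord formula.
s = (y2 - y1) / (x2 - x1) = (5) / (5) mod 37 = 1
x3 = s^2 - x1 - x2 mod 37 = 1^2 - 22 - 27 = 26
y3 = s (x1 - x3) - y1 mod 37 = 1 * (22 - 26) - 11 = 22

P + Q = (26, 22)


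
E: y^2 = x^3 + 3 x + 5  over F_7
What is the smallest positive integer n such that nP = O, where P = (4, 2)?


Compute successive multiples of P until we hit O:
  1P = (4, 2)
  2P = (1, 3)
  3P = (6, 1)
  4P = (6, 6)
  5P = (1, 4)
  6P = (4, 5)
  7P = O

ord(P) = 7


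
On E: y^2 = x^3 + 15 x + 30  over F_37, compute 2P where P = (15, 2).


k = 2 = 10_2 (binary, LSB first: 01)
Double-and-add from P = (15, 2):
  bit 0 = 0: acc unchanged = O
  bit 1 = 1: acc = O + (6, 15) = (6, 15)

2P = (6, 15)


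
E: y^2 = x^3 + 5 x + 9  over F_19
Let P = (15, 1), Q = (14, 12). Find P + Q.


P != Q, so use the chord formula.
s = (y2 - y1) / (x2 - x1) = (11) / (18) mod 19 = 8
x3 = s^2 - x1 - x2 mod 19 = 8^2 - 15 - 14 = 16
y3 = s (x1 - x3) - y1 mod 19 = 8 * (15 - 16) - 1 = 10

P + Q = (16, 10)


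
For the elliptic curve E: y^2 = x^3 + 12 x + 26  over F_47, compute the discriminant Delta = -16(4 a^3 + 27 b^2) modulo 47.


4 a^3 + 27 b^2 = 4*12^3 + 27*26^2 = 6912 + 18252 = 25164
Delta = -16 * (25164) = -402624
Delta mod 47 = 25

Delta = 25 (mod 47)


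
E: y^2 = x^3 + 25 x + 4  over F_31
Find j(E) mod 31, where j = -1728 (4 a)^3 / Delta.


Delta = -16(4 a^3 + 27 b^2) mod 31 = 30
-1728 * (4 a)^3 = -1728 * (4*25)^3 mod 31 = 16
j = 16 * 30^(-1) mod 31 = 15

j = 15 (mod 31)


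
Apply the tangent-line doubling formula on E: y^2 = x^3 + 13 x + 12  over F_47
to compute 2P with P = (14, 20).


Doubling: s = (3 x1^2 + a) / (2 y1)
s = (3*14^2 + 13) / (2*20) mod 47 = 35
x3 = s^2 - 2 x1 mod 47 = 35^2 - 2*14 = 22
y3 = s (x1 - x3) - y1 mod 47 = 35 * (14 - 22) - 20 = 29

2P = (22, 29)


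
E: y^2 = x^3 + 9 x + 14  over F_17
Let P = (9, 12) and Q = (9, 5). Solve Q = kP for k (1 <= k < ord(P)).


Enumerate multiples of P until we hit Q = (9, 5):
  1P = (9, 12)
  2P = (3, 0)
  3P = (9, 5)
Match found at i = 3.

k = 3


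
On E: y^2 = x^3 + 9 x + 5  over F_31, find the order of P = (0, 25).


Compute successive multiples of P until we hit O:
  1P = (0, 25)
  2P = (18, 4)
  3P = (29, 14)
  4P = (9, 3)
  5P = (23, 14)
  6P = (22, 30)
  7P = (25, 13)
  8P = (10, 17)
  ... (continuing to 18P)
  18P = O

ord(P) = 18


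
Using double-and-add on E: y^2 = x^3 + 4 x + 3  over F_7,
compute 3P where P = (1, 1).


k = 3 = 11_2 (binary, LSB first: 11)
Double-and-add from P = (1, 1):
  bit 0 = 1: acc = O + (1, 1) = (1, 1)
  bit 1 = 1: acc = (1, 1) + (5, 6) = (3, 0)

3P = (3, 0)


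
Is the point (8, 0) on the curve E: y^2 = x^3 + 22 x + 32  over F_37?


Check whether y^2 = x^3 + 22 x + 32 (mod 37) for (x, y) = (8, 0).
LHS: y^2 = 0^2 mod 37 = 0
RHS: x^3 + 22 x + 32 = 8^3 + 22*8 + 32 mod 37 = 17
LHS != RHS

No, not on the curve


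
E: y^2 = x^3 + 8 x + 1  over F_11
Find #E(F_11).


For each x in F_11, count y with y^2 = x^3 + 8 x + 1 mod 11:
  x = 0: RHS = 1, y in [1, 10]  -> 2 point(s)
  x = 2: RHS = 3, y in [5, 6]  -> 2 point(s)
  x = 4: RHS = 9, y in [3, 8]  -> 2 point(s)
  x = 5: RHS = 1, y in [1, 10]  -> 2 point(s)
  x = 6: RHS = 1, y in [1, 10]  -> 2 point(s)
  x = 7: RHS = 4, y in [2, 9]  -> 2 point(s)
  x = 8: RHS = 5, y in [4, 7]  -> 2 point(s)
  x = 10: RHS = 3, y in [5, 6]  -> 2 point(s)
Affine points: 16. Add the point at infinity: total = 17.

#E(F_11) = 17


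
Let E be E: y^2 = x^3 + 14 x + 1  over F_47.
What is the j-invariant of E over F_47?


Delta = -16(4 a^3 + 27 b^2) mod 47 = 14
-1728 * (4 a)^3 = -1728 * (4*14)^3 mod 47 = 29
j = 29 * 14^(-1) mod 47 = 39

j = 39 (mod 47)


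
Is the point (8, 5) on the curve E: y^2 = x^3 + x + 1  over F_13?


Check whether y^2 = x^3 + 1 x + 1 (mod 13) for (x, y) = (8, 5).
LHS: y^2 = 5^2 mod 13 = 12
RHS: x^3 + 1 x + 1 = 8^3 + 1*8 + 1 mod 13 = 1
LHS != RHS

No, not on the curve


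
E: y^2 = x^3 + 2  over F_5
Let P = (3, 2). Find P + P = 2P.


Doubling: s = (3 x1^2 + a) / (2 y1)
s = (3*3^2 + 0) / (2*2) mod 5 = 3
x3 = s^2 - 2 x1 mod 5 = 3^2 - 2*3 = 3
y3 = s (x1 - x3) - y1 mod 5 = 3 * (3 - 3) - 2 = 3

2P = (3, 3)


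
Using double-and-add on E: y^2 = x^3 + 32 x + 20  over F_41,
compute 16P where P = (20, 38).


k = 16 = 10000_2 (binary, LSB first: 00001)
Double-and-add from P = (20, 38):
  bit 0 = 0: acc unchanged = O
  bit 1 = 0: acc unchanged = O
  bit 2 = 0: acc unchanged = O
  bit 3 = 0: acc unchanged = O
  bit 4 = 1: acc = O + (28, 20) = (28, 20)

16P = (28, 20)


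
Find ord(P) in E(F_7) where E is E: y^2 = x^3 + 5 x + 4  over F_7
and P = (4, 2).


Compute successive multiples of P until we hit O:
  1P = (4, 2)
  2P = (0, 2)
  3P = (3, 5)
  4P = (2, 6)
  5P = (5, 0)
  6P = (2, 1)
  7P = (3, 2)
  8P = (0, 5)
  ... (continuing to 10P)
  10P = O

ord(P) = 10


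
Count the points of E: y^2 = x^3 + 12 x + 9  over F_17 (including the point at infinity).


For each x in F_17, count y with y^2 = x^3 + 12 x + 9 mod 17:
  x = 0: RHS = 9, y in [3, 14]  -> 2 point(s)
  x = 3: RHS = 4, y in [2, 15]  -> 2 point(s)
  x = 4: RHS = 2, y in [6, 11]  -> 2 point(s)
  x = 6: RHS = 8, y in [5, 12]  -> 2 point(s)
  x = 9: RHS = 13, y in [8, 9]  -> 2 point(s)
  x = 13: RHS = 16, y in [4, 13]  -> 2 point(s)
  x = 16: RHS = 13, y in [8, 9]  -> 2 point(s)
Affine points: 14. Add the point at infinity: total = 15.

#E(F_17) = 15


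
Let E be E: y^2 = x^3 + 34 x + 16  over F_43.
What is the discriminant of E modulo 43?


4 a^3 + 27 b^2 = 4*34^3 + 27*16^2 = 157216 + 6912 = 164128
Delta = -16 * (164128) = -2626048
Delta mod 43 = 5

Delta = 5 (mod 43)


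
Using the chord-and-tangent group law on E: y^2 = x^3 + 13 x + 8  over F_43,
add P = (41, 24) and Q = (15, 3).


P != Q, so use the chord formula.
s = (y2 - y1) / (x2 - x1) = (22) / (17) mod 43 = 19
x3 = s^2 - x1 - x2 mod 43 = 19^2 - 41 - 15 = 4
y3 = s (x1 - x3) - y1 mod 43 = 19 * (41 - 4) - 24 = 34

P + Q = (4, 34)


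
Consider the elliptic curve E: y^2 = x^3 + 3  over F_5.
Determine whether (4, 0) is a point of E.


Check whether y^2 = x^3 + 0 x + 3 (mod 5) for (x, y) = (4, 0).
LHS: y^2 = 0^2 mod 5 = 0
RHS: x^3 + 0 x + 3 = 4^3 + 0*4 + 3 mod 5 = 2
LHS != RHS

No, not on the curve


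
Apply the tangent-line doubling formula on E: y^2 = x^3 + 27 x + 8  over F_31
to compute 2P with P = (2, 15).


Doubling: s = (3 x1^2 + a) / (2 y1)
s = (3*2^2 + 27) / (2*15) mod 31 = 23
x3 = s^2 - 2 x1 mod 31 = 23^2 - 2*2 = 29
y3 = s (x1 - x3) - y1 mod 31 = 23 * (2 - 29) - 15 = 15

2P = (29, 15)


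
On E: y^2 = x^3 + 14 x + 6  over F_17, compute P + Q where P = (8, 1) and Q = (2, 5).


P != Q, so use the chord formula.
s = (y2 - y1) / (x2 - x1) = (4) / (11) mod 17 = 5
x3 = s^2 - x1 - x2 mod 17 = 5^2 - 8 - 2 = 15
y3 = s (x1 - x3) - y1 mod 17 = 5 * (8 - 15) - 1 = 15

P + Q = (15, 15)


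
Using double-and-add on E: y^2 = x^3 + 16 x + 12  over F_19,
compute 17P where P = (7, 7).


k = 17 = 10001_2 (binary, LSB first: 10001)
Double-and-add from P = (7, 7):
  bit 0 = 1: acc = O + (7, 7) = (7, 7)
  bit 1 = 0: acc unchanged = (7, 7)
  bit 2 = 0: acc unchanged = (7, 7)
  bit 3 = 0: acc unchanged = (7, 7)
  bit 4 = 1: acc = (7, 7) + (9, 7) = (3, 12)

17P = (3, 12)


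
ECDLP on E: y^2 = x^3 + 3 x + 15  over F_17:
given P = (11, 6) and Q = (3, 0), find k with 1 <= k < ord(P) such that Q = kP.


Enumerate multiples of P until we hit Q = (3, 0):
  1P = (11, 6)
  2P = (3, 0)
Match found at i = 2.

k = 2


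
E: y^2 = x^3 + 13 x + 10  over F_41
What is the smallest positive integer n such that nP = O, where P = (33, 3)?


Compute successive multiples of P until we hit O:
  1P = (33, 3)
  2P = (16, 38)
  3P = (10, 22)
  4P = (0, 25)
  5P = (13, 11)
  6P = (5, 35)
  7P = (11, 7)
  8P = (36, 5)
  ... (continuing to 37P)
  37P = O

ord(P) = 37


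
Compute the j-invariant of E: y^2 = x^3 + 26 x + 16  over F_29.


Delta = -16(4 a^3 + 27 b^2) mod 29 = 2
-1728 * (4 a)^3 = -1728 * (4*26)^3 mod 29 = 28
j = 28 * 2^(-1) mod 29 = 14

j = 14 (mod 29)


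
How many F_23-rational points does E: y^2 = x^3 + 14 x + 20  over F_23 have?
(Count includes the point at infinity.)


For each x in F_23, count y with y^2 = x^3 + 14 x + 20 mod 23:
  x = 1: RHS = 12, y in [9, 14]  -> 2 point(s)
  x = 4: RHS = 2, y in [5, 18]  -> 2 point(s)
  x = 5: RHS = 8, y in [10, 13]  -> 2 point(s)
  x = 7: RHS = 1, y in [1, 22]  -> 2 point(s)
  x = 8: RHS = 0, y in [0]  -> 1 point(s)
  x = 9: RHS = 1, y in [1, 22]  -> 2 point(s)
  x = 14: RHS = 16, y in [4, 19]  -> 2 point(s)
  x = 16: RHS = 16, y in [4, 19]  -> 2 point(s)
  x = 18: RHS = 9, y in [3, 20]  -> 2 point(s)
Affine points: 17. Add the point at infinity: total = 18.

#E(F_23) = 18


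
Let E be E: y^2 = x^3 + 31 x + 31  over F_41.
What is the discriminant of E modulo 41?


4 a^3 + 27 b^2 = 4*31^3 + 27*31^2 = 119164 + 25947 = 145111
Delta = -16 * (145111) = -2321776
Delta mod 41 = 13

Delta = 13 (mod 41)


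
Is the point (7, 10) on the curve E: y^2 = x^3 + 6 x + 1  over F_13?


Check whether y^2 = x^3 + 6 x + 1 (mod 13) for (x, y) = (7, 10).
LHS: y^2 = 10^2 mod 13 = 9
RHS: x^3 + 6 x + 1 = 7^3 + 6*7 + 1 mod 13 = 9
LHS = RHS

Yes, on the curve


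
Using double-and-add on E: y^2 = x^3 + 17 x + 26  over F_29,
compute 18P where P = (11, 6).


k = 18 = 10010_2 (binary, LSB first: 01001)
Double-and-add from P = (11, 6):
  bit 0 = 0: acc unchanged = O
  bit 1 = 1: acc = O + (27, 19) = (27, 19)
  bit 2 = 0: acc unchanged = (27, 19)
  bit 3 = 0: acc unchanged = (27, 19)
  bit 4 = 1: acc = (27, 19) + (6, 24) = (5, 2)

18P = (5, 2)


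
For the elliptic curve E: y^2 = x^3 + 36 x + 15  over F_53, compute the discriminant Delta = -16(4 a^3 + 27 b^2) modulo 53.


4 a^3 + 27 b^2 = 4*36^3 + 27*15^2 = 186624 + 6075 = 192699
Delta = -16 * (192699) = -3083184
Delta mod 53 = 38

Delta = 38 (mod 53)


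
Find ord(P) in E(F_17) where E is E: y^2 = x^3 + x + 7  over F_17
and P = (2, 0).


Compute successive multiples of P until we hit O:
  1P = (2, 0)
  2P = O

ord(P) = 2


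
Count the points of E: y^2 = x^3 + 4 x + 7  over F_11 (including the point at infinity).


For each x in F_11, count y with y^2 = x^3 + 4 x + 7 mod 11:
  x = 1: RHS = 1, y in [1, 10]  -> 2 point(s)
  x = 2: RHS = 1, y in [1, 10]  -> 2 point(s)
  x = 5: RHS = 9, y in [3, 8]  -> 2 point(s)
  x = 6: RHS = 5, y in [4, 7]  -> 2 point(s)
  x = 7: RHS = 4, y in [2, 9]  -> 2 point(s)
  x = 8: RHS = 1, y in [1, 10]  -> 2 point(s)
Affine points: 12. Add the point at infinity: total = 13.

#E(F_11) = 13


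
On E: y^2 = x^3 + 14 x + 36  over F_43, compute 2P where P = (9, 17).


Doubling: s = (3 x1^2 + a) / (2 y1)
s = (3*9^2 + 14) / (2*17) mod 43 = 24
x3 = s^2 - 2 x1 mod 43 = 24^2 - 2*9 = 42
y3 = s (x1 - x3) - y1 mod 43 = 24 * (9 - 42) - 17 = 8

2P = (42, 8)


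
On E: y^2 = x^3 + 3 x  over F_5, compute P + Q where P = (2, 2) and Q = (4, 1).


P != Q, so use the chord formula.
s = (y2 - y1) / (x2 - x1) = (4) / (2) mod 5 = 2
x3 = s^2 - x1 - x2 mod 5 = 2^2 - 2 - 4 = 3
y3 = s (x1 - x3) - y1 mod 5 = 2 * (2 - 3) - 2 = 1

P + Q = (3, 1)


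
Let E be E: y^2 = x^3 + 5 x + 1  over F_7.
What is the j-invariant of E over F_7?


Delta = -16(4 a^3 + 27 b^2) mod 7 = 3
-1728 * (4 a)^3 = -1728 * (4*5)^3 mod 7 = 6
j = 6 * 3^(-1) mod 7 = 2

j = 2 (mod 7)


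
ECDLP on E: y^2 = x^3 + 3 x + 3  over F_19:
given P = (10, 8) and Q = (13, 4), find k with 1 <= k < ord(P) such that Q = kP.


Enumerate multiples of P until we hit Q = (13, 4):
  1P = (10, 8)
  2P = (16, 9)
  3P = (2, 6)
  4P = (13, 15)
  5P = (12, 0)
  6P = (13, 4)
Match found at i = 6.

k = 6


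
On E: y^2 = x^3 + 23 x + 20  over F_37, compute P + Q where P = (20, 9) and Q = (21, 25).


P != Q, so use the chord formula.
s = (y2 - y1) / (x2 - x1) = (16) / (1) mod 37 = 16
x3 = s^2 - x1 - x2 mod 37 = 16^2 - 20 - 21 = 30
y3 = s (x1 - x3) - y1 mod 37 = 16 * (20 - 30) - 9 = 16

P + Q = (30, 16)


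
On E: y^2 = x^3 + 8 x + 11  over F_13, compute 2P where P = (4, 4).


Doubling: s = (3 x1^2 + a) / (2 y1)
s = (3*4^2 + 8) / (2*4) mod 13 = 7
x3 = s^2 - 2 x1 mod 13 = 7^2 - 2*4 = 2
y3 = s (x1 - x3) - y1 mod 13 = 7 * (4 - 2) - 4 = 10

2P = (2, 10)


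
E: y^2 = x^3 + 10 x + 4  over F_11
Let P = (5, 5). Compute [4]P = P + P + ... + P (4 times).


k = 4 = 100_2 (binary, LSB first: 001)
Double-and-add from P = (5, 5):
  bit 0 = 0: acc unchanged = O
  bit 1 = 0: acc unchanged = O
  bit 2 = 1: acc = O + (5, 6) = (5, 6)

4P = (5, 6)


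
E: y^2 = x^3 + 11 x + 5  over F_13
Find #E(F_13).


For each x in F_13, count y with y^2 = x^3 + 11 x + 5 mod 13:
  x = 1: RHS = 4, y in [2, 11]  -> 2 point(s)
  x = 2: RHS = 9, y in [3, 10]  -> 2 point(s)
  x = 3: RHS = 0, y in [0]  -> 1 point(s)
  x = 4: RHS = 9, y in [3, 10]  -> 2 point(s)
  x = 5: RHS = 3, y in [4, 9]  -> 2 point(s)
  x = 6: RHS = 1, y in [1, 12]  -> 2 point(s)
  x = 7: RHS = 9, y in [3, 10]  -> 2 point(s)
  x = 9: RHS = 1, y in [1, 12]  -> 2 point(s)
  x = 10: RHS = 10, y in [6, 7]  -> 2 point(s)
  x = 11: RHS = 1, y in [1, 12]  -> 2 point(s)
Affine points: 19. Add the point at infinity: total = 20.

#E(F_13) = 20


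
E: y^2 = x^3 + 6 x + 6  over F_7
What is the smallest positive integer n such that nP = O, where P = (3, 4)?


Compute successive multiples of P until we hit O:
  1P = (3, 4)
  2P = (5, 0)
  3P = (3, 3)
  4P = O

ord(P) = 4


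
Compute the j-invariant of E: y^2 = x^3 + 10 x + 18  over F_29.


Delta = -16(4 a^3 + 27 b^2) mod 29 = 18
-1728 * (4 a)^3 = -1728 * (4*10)^3 mod 29 = 22
j = 22 * 18^(-1) mod 29 = 27

j = 27 (mod 29)


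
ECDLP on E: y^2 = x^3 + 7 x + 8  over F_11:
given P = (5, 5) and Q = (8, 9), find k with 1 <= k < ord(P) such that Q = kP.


Enumerate multiples of P until we hit Q = (8, 9):
  1P = (5, 5)
  2P = (4, 1)
  3P = (7, 9)
  4P = (3, 10)
  5P = (1, 7)
  6P = (8, 2)
  7P = (10, 0)
  8P = (8, 9)
Match found at i = 8.

k = 8


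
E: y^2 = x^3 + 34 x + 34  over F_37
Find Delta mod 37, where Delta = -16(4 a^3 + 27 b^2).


4 a^3 + 27 b^2 = 4*34^3 + 27*34^2 = 157216 + 31212 = 188428
Delta = -16 * (188428) = -3014848
Delta mod 37 = 23

Delta = 23 (mod 37)


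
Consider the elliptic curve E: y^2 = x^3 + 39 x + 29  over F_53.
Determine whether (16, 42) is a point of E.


Check whether y^2 = x^3 + 39 x + 29 (mod 53) for (x, y) = (16, 42).
LHS: y^2 = 42^2 mod 53 = 15
RHS: x^3 + 39 x + 29 = 16^3 + 39*16 + 29 mod 53 = 32
LHS != RHS

No, not on the curve


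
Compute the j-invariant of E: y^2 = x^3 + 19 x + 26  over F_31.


Delta = -16(4 a^3 + 27 b^2) mod 31 = 3
-1728 * (4 a)^3 = -1728 * (4*19)^3 mod 31 = 4
j = 4 * 3^(-1) mod 31 = 22

j = 22 (mod 31)


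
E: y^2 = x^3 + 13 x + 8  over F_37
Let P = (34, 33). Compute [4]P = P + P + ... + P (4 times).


k = 4 = 100_2 (binary, LSB first: 001)
Double-and-add from P = (34, 33):
  bit 0 = 0: acc unchanged = O
  bit 1 = 0: acc unchanged = O
  bit 2 = 1: acc = O + (33, 22) = (33, 22)

4P = (33, 22)


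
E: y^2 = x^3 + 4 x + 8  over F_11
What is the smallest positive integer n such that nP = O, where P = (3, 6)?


Compute successive multiples of P until we hit O:
  1P = (3, 6)
  2P = (9, 6)
  3P = (10, 5)
  4P = (7, 4)
  5P = (4, 0)
  6P = (7, 7)
  7P = (10, 6)
  8P = (9, 5)
  ... (continuing to 10P)
  10P = O

ord(P) = 10


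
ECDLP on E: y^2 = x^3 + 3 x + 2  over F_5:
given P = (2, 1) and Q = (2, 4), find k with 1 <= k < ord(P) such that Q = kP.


Enumerate multiples of P until we hit Q = (2, 4):
  1P = (2, 1)
  2P = (1, 4)
  3P = (1, 1)
  4P = (2, 4)
Match found at i = 4.

k = 4


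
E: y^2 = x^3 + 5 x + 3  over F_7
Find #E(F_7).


For each x in F_7, count y with y^2 = x^3 + 5 x + 3 mod 7:
  x = 1: RHS = 2, y in [3, 4]  -> 2 point(s)
  x = 2: RHS = 0, y in [0]  -> 1 point(s)
  x = 6: RHS = 4, y in [2, 5]  -> 2 point(s)
Affine points: 5. Add the point at infinity: total = 6.

#E(F_7) = 6


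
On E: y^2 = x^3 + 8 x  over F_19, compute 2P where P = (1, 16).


Doubling: s = (3 x1^2 + a) / (2 y1)
s = (3*1^2 + 8) / (2*16) mod 19 = 14
x3 = s^2 - 2 x1 mod 19 = 14^2 - 2*1 = 4
y3 = s (x1 - x3) - y1 mod 19 = 14 * (1 - 4) - 16 = 18

2P = (4, 18)


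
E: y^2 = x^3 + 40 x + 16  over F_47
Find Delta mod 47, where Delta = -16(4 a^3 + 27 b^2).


4 a^3 + 27 b^2 = 4*40^3 + 27*16^2 = 256000 + 6912 = 262912
Delta = -16 * (262912) = -4206592
Delta mod 47 = 2

Delta = 2 (mod 47)


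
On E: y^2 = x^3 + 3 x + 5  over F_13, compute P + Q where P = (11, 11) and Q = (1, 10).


P != Q, so use the chord formula.
s = (y2 - y1) / (x2 - x1) = (12) / (3) mod 13 = 4
x3 = s^2 - x1 - x2 mod 13 = 4^2 - 11 - 1 = 4
y3 = s (x1 - x3) - y1 mod 13 = 4 * (11 - 4) - 11 = 4

P + Q = (4, 4)


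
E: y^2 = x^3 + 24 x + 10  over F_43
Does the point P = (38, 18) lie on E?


Check whether y^2 = x^3 + 24 x + 10 (mod 43) for (x, y) = (38, 18).
LHS: y^2 = 18^2 mod 43 = 23
RHS: x^3 + 24 x + 10 = 38^3 + 24*38 + 10 mod 43 = 23
LHS = RHS

Yes, on the curve


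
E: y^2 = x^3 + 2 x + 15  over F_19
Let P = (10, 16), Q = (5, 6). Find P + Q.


P != Q, so use the chord formula.
s = (y2 - y1) / (x2 - x1) = (9) / (14) mod 19 = 2
x3 = s^2 - x1 - x2 mod 19 = 2^2 - 10 - 5 = 8
y3 = s (x1 - x3) - y1 mod 19 = 2 * (10 - 8) - 16 = 7

P + Q = (8, 7)


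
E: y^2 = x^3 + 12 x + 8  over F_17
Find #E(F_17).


For each x in F_17, count y with y^2 = x^3 + 12 x + 8 mod 17:
  x = 0: RHS = 8, y in [5, 12]  -> 2 point(s)
  x = 1: RHS = 4, y in [2, 15]  -> 2 point(s)
  x = 4: RHS = 1, y in [1, 16]  -> 2 point(s)
  x = 8: RHS = 4, y in [2, 15]  -> 2 point(s)
  x = 11: RHS = 9, y in [3, 14]  -> 2 point(s)
  x = 13: RHS = 15, y in [7, 10]  -> 2 point(s)
  x = 14: RHS = 13, y in [8, 9]  -> 2 point(s)
Affine points: 14. Add the point at infinity: total = 15.

#E(F_17) = 15


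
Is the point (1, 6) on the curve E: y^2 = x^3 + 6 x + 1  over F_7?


Check whether y^2 = x^3 + 6 x + 1 (mod 7) for (x, y) = (1, 6).
LHS: y^2 = 6^2 mod 7 = 1
RHS: x^3 + 6 x + 1 = 1^3 + 6*1 + 1 mod 7 = 1
LHS = RHS

Yes, on the curve


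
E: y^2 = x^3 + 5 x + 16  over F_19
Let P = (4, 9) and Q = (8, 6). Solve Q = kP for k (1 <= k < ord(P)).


Enumerate multiples of P until we hit Q = (8, 6):
  1P = (4, 9)
  2P = (8, 13)
  3P = (8, 6)
Match found at i = 3.

k = 3


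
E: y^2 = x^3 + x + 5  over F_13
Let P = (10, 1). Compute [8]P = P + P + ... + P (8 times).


k = 8 = 1000_2 (binary, LSB first: 0001)
Double-and-add from P = (10, 1):
  bit 0 = 0: acc unchanged = O
  bit 1 = 0: acc unchanged = O
  bit 2 = 0: acc unchanged = O
  bit 3 = 1: acc = O + (10, 12) = (10, 12)

8P = (10, 12)


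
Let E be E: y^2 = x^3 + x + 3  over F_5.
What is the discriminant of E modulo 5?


4 a^3 + 27 b^2 = 4*1^3 + 27*3^2 = 4 + 243 = 247
Delta = -16 * (247) = -3952
Delta mod 5 = 3

Delta = 3 (mod 5)


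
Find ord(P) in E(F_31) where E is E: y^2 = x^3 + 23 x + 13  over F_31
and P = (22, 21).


Compute successive multiples of P until we hit O:
  1P = (22, 21)
  2P = (3, 27)
  3P = (14, 14)
  4P = (4, 18)
  5P = (30, 19)
  6P = (12, 23)
  7P = (2, 6)
  8P = (25, 0)
  ... (continuing to 16P)
  16P = O

ord(P) = 16


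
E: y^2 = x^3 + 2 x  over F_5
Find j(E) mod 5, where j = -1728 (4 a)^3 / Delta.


Delta = -16(4 a^3 + 27 b^2) mod 5 = 3
-1728 * (4 a)^3 = -1728 * (4*2)^3 mod 5 = 4
j = 4 * 3^(-1) mod 5 = 3

j = 3 (mod 5)


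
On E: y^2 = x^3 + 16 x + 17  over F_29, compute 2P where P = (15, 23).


Doubling: s = (3 x1^2 + a) / (2 y1)
s = (3*15^2 + 16) / (2*23) mod 29 = 27
x3 = s^2 - 2 x1 mod 29 = 27^2 - 2*15 = 3
y3 = s (x1 - x3) - y1 mod 29 = 27 * (15 - 3) - 23 = 11

2P = (3, 11)


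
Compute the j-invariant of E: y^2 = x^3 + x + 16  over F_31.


Delta = -16(4 a^3 + 27 b^2) mod 31 = 14
-1728 * (4 a)^3 = -1728 * (4*1)^3 mod 31 = 16
j = 16 * 14^(-1) mod 31 = 10

j = 10 (mod 31)


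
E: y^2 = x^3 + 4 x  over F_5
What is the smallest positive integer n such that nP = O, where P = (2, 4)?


Compute successive multiples of P until we hit O:
  1P = (2, 4)
  2P = (0, 0)
  3P = (2, 1)
  4P = O

ord(P) = 4


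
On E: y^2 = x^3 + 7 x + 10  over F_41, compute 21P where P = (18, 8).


k = 21 = 10101_2 (binary, LSB first: 10101)
Double-and-add from P = (18, 8):
  bit 0 = 1: acc = O + (18, 8) = (18, 8)
  bit 1 = 0: acc unchanged = (18, 8)
  bit 2 = 1: acc = (18, 8) + (35, 30) = (25, 36)
  bit 3 = 0: acc unchanged = (25, 36)
  bit 4 = 1: acc = (25, 36) + (17, 32) = (30, 23)

21P = (30, 23)


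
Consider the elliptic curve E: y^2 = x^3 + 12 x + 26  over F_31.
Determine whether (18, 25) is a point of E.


Check whether y^2 = x^3 + 12 x + 26 (mod 31) for (x, y) = (18, 25).
LHS: y^2 = 25^2 mod 31 = 5
RHS: x^3 + 12 x + 26 = 18^3 + 12*18 + 26 mod 31 = 29
LHS != RHS

No, not on the curve


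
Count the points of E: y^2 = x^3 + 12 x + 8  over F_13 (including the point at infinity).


For each x in F_13, count y with y^2 = x^3 + 12 x + 8 mod 13:
  x = 2: RHS = 1, y in [1, 12]  -> 2 point(s)
  x = 4: RHS = 3, y in [4, 9]  -> 2 point(s)
  x = 6: RHS = 10, y in [6, 7]  -> 2 point(s)
  x = 9: RHS = 0, y in [0]  -> 1 point(s)
  x = 10: RHS = 10, y in [6, 7]  -> 2 point(s)
Affine points: 9. Add the point at infinity: total = 10.

#E(F_13) = 10


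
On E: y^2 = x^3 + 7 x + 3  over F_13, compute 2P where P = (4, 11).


Doubling: s = (3 x1^2 + a) / (2 y1)
s = (3*4^2 + 7) / (2*11) mod 13 = 9
x3 = s^2 - 2 x1 mod 13 = 9^2 - 2*4 = 8
y3 = s (x1 - x3) - y1 mod 13 = 9 * (4 - 8) - 11 = 5

2P = (8, 5)


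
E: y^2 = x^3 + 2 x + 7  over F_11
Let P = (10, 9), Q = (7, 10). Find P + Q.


P != Q, so use the chord formula.
s = (y2 - y1) / (x2 - x1) = (1) / (8) mod 11 = 7
x3 = s^2 - x1 - x2 mod 11 = 7^2 - 10 - 7 = 10
y3 = s (x1 - x3) - y1 mod 11 = 7 * (10 - 10) - 9 = 2

P + Q = (10, 2)


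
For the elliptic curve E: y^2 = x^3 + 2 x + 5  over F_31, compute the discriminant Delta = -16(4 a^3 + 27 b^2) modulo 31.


4 a^3 + 27 b^2 = 4*2^3 + 27*5^2 = 32 + 675 = 707
Delta = -16 * (707) = -11312
Delta mod 31 = 3

Delta = 3 (mod 31)


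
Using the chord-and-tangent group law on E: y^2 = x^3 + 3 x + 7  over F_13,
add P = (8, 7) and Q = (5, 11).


P != Q, so use the chord formula.
s = (y2 - y1) / (x2 - x1) = (4) / (10) mod 13 = 3
x3 = s^2 - x1 - x2 mod 13 = 3^2 - 8 - 5 = 9
y3 = s (x1 - x3) - y1 mod 13 = 3 * (8 - 9) - 7 = 3

P + Q = (9, 3)


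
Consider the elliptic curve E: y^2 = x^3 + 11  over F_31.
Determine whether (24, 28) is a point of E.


Check whether y^2 = x^3 + 0 x + 11 (mod 31) for (x, y) = (24, 28).
LHS: y^2 = 28^2 mod 31 = 9
RHS: x^3 + 0 x + 11 = 24^3 + 0*24 + 11 mod 31 = 9
LHS = RHS

Yes, on the curve


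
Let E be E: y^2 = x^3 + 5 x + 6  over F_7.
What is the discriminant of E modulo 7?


4 a^3 + 27 b^2 = 4*5^3 + 27*6^2 = 500 + 972 = 1472
Delta = -16 * (1472) = -23552
Delta mod 7 = 3

Delta = 3 (mod 7)


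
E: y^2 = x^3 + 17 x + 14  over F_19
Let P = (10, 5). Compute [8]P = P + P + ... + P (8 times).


k = 8 = 1000_2 (binary, LSB first: 0001)
Double-and-add from P = (10, 5):
  bit 0 = 0: acc unchanged = O
  bit 1 = 0: acc unchanged = O
  bit 2 = 0: acc unchanged = O
  bit 3 = 1: acc = O + (10, 14) = (10, 14)

8P = (10, 14)


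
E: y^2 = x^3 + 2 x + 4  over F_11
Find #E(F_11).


For each x in F_11, count y with y^2 = x^3 + 2 x + 4 mod 11:
  x = 0: RHS = 4, y in [2, 9]  -> 2 point(s)
  x = 2: RHS = 5, y in [4, 7]  -> 2 point(s)
  x = 3: RHS = 4, y in [2, 9]  -> 2 point(s)
  x = 6: RHS = 1, y in [1, 10]  -> 2 point(s)
  x = 7: RHS = 9, y in [3, 8]  -> 2 point(s)
  x = 8: RHS = 4, y in [2, 9]  -> 2 point(s)
  x = 9: RHS = 3, y in [5, 6]  -> 2 point(s)
  x = 10: RHS = 1, y in [1, 10]  -> 2 point(s)
Affine points: 16. Add the point at infinity: total = 17.

#E(F_11) = 17


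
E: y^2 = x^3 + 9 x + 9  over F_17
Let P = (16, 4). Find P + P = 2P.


Doubling: s = (3 x1^2 + a) / (2 y1)
s = (3*16^2 + 9) / (2*4) mod 17 = 10
x3 = s^2 - 2 x1 mod 17 = 10^2 - 2*16 = 0
y3 = s (x1 - x3) - y1 mod 17 = 10 * (16 - 0) - 4 = 3

2P = (0, 3)


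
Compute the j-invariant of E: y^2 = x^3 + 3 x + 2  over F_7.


Delta = -16(4 a^3 + 27 b^2) mod 7 = 2
-1728 * (4 a)^3 = -1728 * (4*3)^3 mod 7 = 6
j = 6 * 2^(-1) mod 7 = 3

j = 3 (mod 7)


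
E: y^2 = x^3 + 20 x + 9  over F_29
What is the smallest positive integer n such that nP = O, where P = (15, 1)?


Compute successive multiples of P until we hit O:
  1P = (15, 1)
  2P = (21, 2)
  3P = (18, 13)
  4P = (12, 11)
  5P = (26, 26)
  6P = (26, 3)
  7P = (12, 18)
  8P = (18, 16)
  ... (continuing to 11P)
  11P = O

ord(P) = 11


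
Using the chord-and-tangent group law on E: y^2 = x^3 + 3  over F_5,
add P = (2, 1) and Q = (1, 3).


P != Q, so use the chord formula.
s = (y2 - y1) / (x2 - x1) = (2) / (4) mod 5 = 3
x3 = s^2 - x1 - x2 mod 5 = 3^2 - 2 - 1 = 1
y3 = s (x1 - x3) - y1 mod 5 = 3 * (2 - 1) - 1 = 2

P + Q = (1, 2)


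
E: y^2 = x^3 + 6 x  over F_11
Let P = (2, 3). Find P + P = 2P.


Doubling: s = (3 x1^2 + a) / (2 y1)
s = (3*2^2 + 6) / (2*3) mod 11 = 3
x3 = s^2 - 2 x1 mod 11 = 3^2 - 2*2 = 5
y3 = s (x1 - x3) - y1 mod 11 = 3 * (2 - 5) - 3 = 10

2P = (5, 10)


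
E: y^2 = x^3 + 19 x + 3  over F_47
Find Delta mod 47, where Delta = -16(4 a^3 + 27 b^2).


4 a^3 + 27 b^2 = 4*19^3 + 27*3^2 = 27436 + 243 = 27679
Delta = -16 * (27679) = -442864
Delta mod 47 = 17

Delta = 17 (mod 47)


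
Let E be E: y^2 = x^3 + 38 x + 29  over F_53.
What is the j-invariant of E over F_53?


Delta = -16(4 a^3 + 27 b^2) mod 53 = 28
-1728 * (4 a)^3 = -1728 * (4*38)^3 mod 53 = 5
j = 5 * 28^(-1) mod 53 = 21

j = 21 (mod 53)


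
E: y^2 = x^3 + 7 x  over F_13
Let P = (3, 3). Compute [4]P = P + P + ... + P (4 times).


k = 4 = 100_2 (binary, LSB first: 001)
Double-and-add from P = (3, 3):
  bit 0 = 0: acc unchanged = O
  bit 1 = 0: acc unchanged = O
  bit 2 = 1: acc = O + (3, 3) = (3, 3)

4P = (3, 3)


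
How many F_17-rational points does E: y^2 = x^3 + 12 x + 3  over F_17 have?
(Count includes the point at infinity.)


For each x in F_17, count y with y^2 = x^3 + 12 x + 3 mod 17:
  x = 1: RHS = 16, y in [4, 13]  -> 2 point(s)
  x = 2: RHS = 1, y in [1, 16]  -> 2 point(s)
  x = 3: RHS = 15, y in [7, 10]  -> 2 point(s)
  x = 4: RHS = 13, y in [8, 9]  -> 2 point(s)
  x = 5: RHS = 1, y in [1, 16]  -> 2 point(s)
  x = 6: RHS = 2, y in [6, 11]  -> 2 point(s)
  x = 8: RHS = 16, y in [4, 13]  -> 2 point(s)
  x = 10: RHS = 1, y in [1, 16]  -> 2 point(s)
  x = 11: RHS = 4, y in [2, 15]  -> 2 point(s)
  x = 14: RHS = 8, y in [5, 12]  -> 2 point(s)
Affine points: 20. Add the point at infinity: total = 21.

#E(F_17) = 21


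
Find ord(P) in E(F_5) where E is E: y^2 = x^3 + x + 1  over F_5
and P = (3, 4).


Compute successive multiples of P until we hit O:
  1P = (3, 4)
  2P = (0, 4)
  3P = (2, 1)
  4P = (4, 3)
  5P = (4, 2)
  6P = (2, 4)
  7P = (0, 1)
  8P = (3, 1)
  ... (continuing to 9P)
  9P = O

ord(P) = 9


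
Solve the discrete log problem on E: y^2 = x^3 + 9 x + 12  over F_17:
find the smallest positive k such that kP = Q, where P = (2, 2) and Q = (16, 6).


Enumerate multiples of P until we hit Q = (16, 6):
  1P = (2, 2)
  2P = (14, 3)
  3P = (16, 11)
  4P = (8, 16)
  5P = (3, 7)
  6P = (3, 10)
  7P = (8, 1)
  8P = (16, 6)
Match found at i = 8.

k = 8


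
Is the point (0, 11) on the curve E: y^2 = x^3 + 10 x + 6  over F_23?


Check whether y^2 = x^3 + 10 x + 6 (mod 23) for (x, y) = (0, 11).
LHS: y^2 = 11^2 mod 23 = 6
RHS: x^3 + 10 x + 6 = 0^3 + 10*0 + 6 mod 23 = 6
LHS = RHS

Yes, on the curve


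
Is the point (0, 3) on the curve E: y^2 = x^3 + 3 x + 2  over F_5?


Check whether y^2 = x^3 + 3 x + 2 (mod 5) for (x, y) = (0, 3).
LHS: y^2 = 3^2 mod 5 = 4
RHS: x^3 + 3 x + 2 = 0^3 + 3*0 + 2 mod 5 = 2
LHS != RHS

No, not on the curve


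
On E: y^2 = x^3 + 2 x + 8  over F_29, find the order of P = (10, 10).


Compute successive multiples of P until we hit O:
  1P = (10, 10)
  2P = (14, 5)
  3P = (12, 7)
  4P = (2, 7)
  5P = (4, 14)
  6P = (9, 28)
  7P = (15, 22)
  8P = (26, 27)
  ... (continuing to 29P)
  29P = O

ord(P) = 29


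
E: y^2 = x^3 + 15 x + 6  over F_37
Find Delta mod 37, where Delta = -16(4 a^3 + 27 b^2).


4 a^3 + 27 b^2 = 4*15^3 + 27*6^2 = 13500 + 972 = 14472
Delta = -16 * (14472) = -231552
Delta mod 37 = 31

Delta = 31 (mod 37)
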